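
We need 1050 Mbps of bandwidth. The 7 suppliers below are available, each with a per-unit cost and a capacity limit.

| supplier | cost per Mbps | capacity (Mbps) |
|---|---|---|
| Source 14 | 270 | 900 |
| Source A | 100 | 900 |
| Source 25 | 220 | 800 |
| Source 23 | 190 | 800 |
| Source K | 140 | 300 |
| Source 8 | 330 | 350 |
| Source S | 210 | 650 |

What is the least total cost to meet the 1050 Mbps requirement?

111000

Cheapest first:
Source A (100): use full 900 ; 150 Mbps to go.
Take 150 from Source K at 140 to finish.
Source 23, Source S, Source 25, Source 14, Source 8: unused.
Cost = 900×100 + 150×140 = 111000.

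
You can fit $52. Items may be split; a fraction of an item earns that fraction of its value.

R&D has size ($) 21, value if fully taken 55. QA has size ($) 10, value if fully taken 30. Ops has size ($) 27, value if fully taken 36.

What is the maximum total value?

Sort by value density: QA 30/10≈3, R&D 55/21≈2.62, Ops 36/27≈1.33.
Take all of QA (10 $, value 30) → 42 $ left.
All 21 $ of R&D fit (value 55) → 21 remain.
Only 21 $ remain; take 21/27 of Ops for value 36×21/27 = 28.
Total value = 113.

113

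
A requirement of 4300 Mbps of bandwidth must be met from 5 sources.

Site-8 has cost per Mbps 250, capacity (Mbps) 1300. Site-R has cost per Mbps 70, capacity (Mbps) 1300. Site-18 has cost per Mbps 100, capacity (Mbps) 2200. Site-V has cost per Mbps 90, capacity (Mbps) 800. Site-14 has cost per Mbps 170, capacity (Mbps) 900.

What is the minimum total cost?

383000

Cheapest first:
Site-R (70): use full 1300 — 3000 Mbps to go.
Site-V at 90: take all 800 Mbps — 2200 still needed.
Take 2200 from Site-18 at 100 — need 0 more.
Site-14, Site-8: unused.
Cost = 1300×70 + 800×90 + 2200×100 = 383000.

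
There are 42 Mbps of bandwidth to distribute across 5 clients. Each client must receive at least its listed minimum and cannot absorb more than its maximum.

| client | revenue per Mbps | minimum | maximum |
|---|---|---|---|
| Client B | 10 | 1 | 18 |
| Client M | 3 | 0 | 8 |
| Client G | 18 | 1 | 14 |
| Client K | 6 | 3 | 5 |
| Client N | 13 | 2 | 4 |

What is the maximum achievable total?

Meeting every minimum uses 1+0+1+3+2 = 7 Mbps, leaving 35.
Order the clients by revenue per Mbps: Client G 18 > Client N 13 > Client B 10 > Client K 6 > Client M 3.
Client G: +13 to 14 (cap) ; 22 left.
Client N: +2 to 4 (cap) ; 20 left.
Client B takes 17 more to reach its cap of 18 ; 3 left.
Give Client K 2 more to hit its cap of 5 ; 1 left.
Client M has room for 8 more but only 1 remain, so it gets 1.
Total = 10×18 + 3×1 + 18×14 + 6×5 + 13×4 = 517.

517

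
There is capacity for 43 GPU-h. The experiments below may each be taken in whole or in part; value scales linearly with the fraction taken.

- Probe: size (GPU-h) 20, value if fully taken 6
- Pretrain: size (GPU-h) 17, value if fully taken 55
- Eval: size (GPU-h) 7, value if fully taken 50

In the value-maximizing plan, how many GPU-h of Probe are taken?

19

Sort by value density: Eval 50/7≈7.14, Pretrain 55/17≈3.24, Probe 6/20≈0.3.
Take all of Eval (7 GPU-h, value 50) — 36 GPU-h left.
Pretrain: take in full, 17 GPU-h for value 55 — 19 left.
Only 19 GPU-h remain; take 19/20 of Probe for value 6×19/20 = 5.7.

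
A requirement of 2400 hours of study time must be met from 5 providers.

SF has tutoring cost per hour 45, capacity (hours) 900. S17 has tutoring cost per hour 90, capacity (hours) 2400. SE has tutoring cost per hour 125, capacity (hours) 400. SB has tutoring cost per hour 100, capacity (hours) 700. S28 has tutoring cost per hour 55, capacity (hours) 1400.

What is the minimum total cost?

Fill from the cheapest provider first.
SF (45): use full 900 ; 1500 hours to go.
S28 (55): use full 1400 ; 100 hours to go.
S17 at 90: take 100 of its 2400 ; requirement met.
SB, SE: unused.
Cost = 900×45 + 1400×55 + 100×90 = 126500.

126500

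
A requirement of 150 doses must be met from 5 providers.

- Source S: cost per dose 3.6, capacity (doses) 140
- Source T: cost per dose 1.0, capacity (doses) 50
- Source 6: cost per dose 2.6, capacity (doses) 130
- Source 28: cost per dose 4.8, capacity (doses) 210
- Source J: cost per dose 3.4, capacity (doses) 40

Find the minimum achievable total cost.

310

Cheapest first:
Take 50 from Source T at 1.0 — need 100 more.
Take 100 from Source 6 at 2.6 to finish.
Source J, Source S, Source 28: unused.
Cost = 50×1.0 + 100×2.6 = 310.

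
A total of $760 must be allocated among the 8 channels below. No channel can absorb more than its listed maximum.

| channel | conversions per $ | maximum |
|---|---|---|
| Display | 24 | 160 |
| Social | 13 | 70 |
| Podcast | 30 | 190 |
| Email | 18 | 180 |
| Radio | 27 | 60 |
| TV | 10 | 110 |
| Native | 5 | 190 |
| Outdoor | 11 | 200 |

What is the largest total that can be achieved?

Order the channels by conversions per $: Podcast 30 > Radio 27 > Display 24 > Email 18 > Social 13 > Outdoor 11 > TV 10 > Native 5.
Give Podcast 190 to hit its cap of 190 ; 570 left.
Give Radio 60 to hit its cap of 60 ; 510 left.
Give Display 160 to hit its cap of 160 ; 350 left.
Email: +180 to 180 (cap) ; 170 left.
Social: +70 to 70 (cap) ; 100 left.
Only 100 left; Outdoor takes them to reach 100.
Total = 24×160 + 13×70 + 30×190 + 18×180 + 27×60 + 11×100 = 16410.

16410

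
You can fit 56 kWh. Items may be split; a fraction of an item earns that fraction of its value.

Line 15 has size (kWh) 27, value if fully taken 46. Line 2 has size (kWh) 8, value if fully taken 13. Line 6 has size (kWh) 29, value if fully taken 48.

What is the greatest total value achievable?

94

Sort by value density: Line 15 46/27≈1.7, Line 6 48/29≈1.66, Line 2 13/8≈1.62.
Take all of Line 15 (27 kWh, value 46) — 29 kWh left.
All 29 kWh of Line 6 fit (value 48) — 0 remain.
Total value = 94.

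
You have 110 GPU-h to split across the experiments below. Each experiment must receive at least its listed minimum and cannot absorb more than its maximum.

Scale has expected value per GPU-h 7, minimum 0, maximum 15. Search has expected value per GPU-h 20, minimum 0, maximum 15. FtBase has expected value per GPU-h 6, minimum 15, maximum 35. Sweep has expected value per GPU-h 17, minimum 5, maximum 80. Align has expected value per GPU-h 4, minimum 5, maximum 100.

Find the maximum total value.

Meeting every minimum uses 0+0+15+5+5 = 25 GPU-h, leaving 85.
Order the experiments by expected value per GPU-h: Search 20 > Sweep 17 > Scale 7 > FtBase 6 > Align 4.
Search takes 15 more to reach its cap of 15 → 70 left.
Sweep has room for 75 more but only 70 remain, so it gets 75.
Total = 20×15 + 6×15 + 17×75 + 4×5 = 1685.

1685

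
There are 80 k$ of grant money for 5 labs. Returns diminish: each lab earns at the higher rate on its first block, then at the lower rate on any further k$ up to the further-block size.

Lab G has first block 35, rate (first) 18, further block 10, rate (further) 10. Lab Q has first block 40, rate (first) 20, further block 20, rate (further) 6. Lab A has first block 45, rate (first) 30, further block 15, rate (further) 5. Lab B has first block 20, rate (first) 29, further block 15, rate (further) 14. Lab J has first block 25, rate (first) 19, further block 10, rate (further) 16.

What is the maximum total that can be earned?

2230

Treat each block as its own option and order by rate: Lab A/first 30 > Lab B/first 29 > Lab Q/first 20 > Lab J/first 19 > Lab G/first 18 > Lab J/second 16 > Lab B/second 14 > Lab G/second 10 > Lab Q/second 6 > Lab A/second 5.
Fill Lab A first block (45 at 30) ; 35 left.
Lab B/first (29): +20 ; 15 left.
Lab Q first at 20: only 15 left, fill 15.
Total = 30×45 + 29×20 + 20×15 = 2230.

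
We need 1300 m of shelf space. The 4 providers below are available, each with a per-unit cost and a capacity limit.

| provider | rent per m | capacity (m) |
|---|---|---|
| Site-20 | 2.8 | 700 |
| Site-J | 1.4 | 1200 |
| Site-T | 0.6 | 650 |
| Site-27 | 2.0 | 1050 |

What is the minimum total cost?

Use providers in increasing cost order.
Site-T at 0.6: take all 650 m ; 650 still needed.
Take 650 from Site-J at 1.4 to finish.
Site-27, Site-20: unused.
Cost = 650×0.6 + 650×1.4 = 1300.

1300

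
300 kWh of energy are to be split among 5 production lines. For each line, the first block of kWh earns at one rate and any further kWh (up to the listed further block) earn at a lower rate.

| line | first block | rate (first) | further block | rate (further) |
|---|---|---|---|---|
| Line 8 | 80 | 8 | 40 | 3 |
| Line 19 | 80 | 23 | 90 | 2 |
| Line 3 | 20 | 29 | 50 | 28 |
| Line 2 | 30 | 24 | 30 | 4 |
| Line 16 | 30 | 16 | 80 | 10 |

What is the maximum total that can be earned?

Rank every tier by rate: Line 3/T1 29 > Line 3/T2 28 > Line 2/T1 24 > Line 19/T1 23 > Line 16/T1 16 > Line 16/T2 10 > Line 8/T1 8 > Line 2/T2 4 > Line 8/T2 3 > Line 19/T2 2.
Line 3/T1 (29): +20 — 280 left.
Line 3 T2 at 28: fill all 50 — 230 left.
Fill Line 2 T1 block (30 at 24) — 200 left.
Line 19/T1 (23): +80 — 120 left.
Fill Line 16 T1 block (30 at 16) — 90 left.
Fill Line 16 T2 block (80 at 10) — 10 left.
Line 8 T1 at 8: only 10 left, fill 10.
Total = 29×20 + 28×50 + 24×30 + 23×80 + 16×30 + 10×80 + 8×10 = 5900.

5900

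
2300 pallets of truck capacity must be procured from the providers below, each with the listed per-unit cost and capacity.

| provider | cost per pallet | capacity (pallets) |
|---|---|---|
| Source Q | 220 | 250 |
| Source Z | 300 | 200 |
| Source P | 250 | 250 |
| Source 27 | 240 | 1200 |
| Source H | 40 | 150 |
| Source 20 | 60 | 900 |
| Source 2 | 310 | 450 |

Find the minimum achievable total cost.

355000

Use providers in increasing cost order.
Source H (40): use full 150 ; 2150 pallets to go.
Source 20 (60): use full 900 ; 1250 pallets to go.
Take 250 from Source Q at 220 ; need 1000 more.
Source 27 (240): take the remaining 1000 ; done.
Source P, Source Z, Source 2: unused.
Cost = 150×40 + 900×60 + 250×220 + 1000×240 = 355000.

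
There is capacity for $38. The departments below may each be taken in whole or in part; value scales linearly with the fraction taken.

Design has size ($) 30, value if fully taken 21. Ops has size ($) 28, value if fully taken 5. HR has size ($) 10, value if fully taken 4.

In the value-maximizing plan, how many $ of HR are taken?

8

Best value per unit of size first: Design 21/30≈0.7, HR 4/10≈0.4, Ops 5/28≈0.179.
All 30 $ of Design fit (value 21) ; 8 remain.
Only 8 $ remain; take 8/10 of HR for value 4×8/10 = 3.2.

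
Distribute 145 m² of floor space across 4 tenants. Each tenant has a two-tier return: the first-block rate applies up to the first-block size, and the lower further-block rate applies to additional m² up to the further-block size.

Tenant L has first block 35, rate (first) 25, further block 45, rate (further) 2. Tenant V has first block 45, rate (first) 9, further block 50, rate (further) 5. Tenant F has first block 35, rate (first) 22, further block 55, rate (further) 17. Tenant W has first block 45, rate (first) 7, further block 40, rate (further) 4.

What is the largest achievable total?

2760

Order all 8 blocks by rate: Tenant L/tier1 25 > Tenant F/tier1 22 > Tenant F/tier2 17 > Tenant V/tier1 9 > Tenant W/tier1 7 > Tenant V/tier2 5 > Tenant W/tier2 4 > Tenant L/tier2 2.
Tenant L tier1 at 25: fill all 35 → 110 left.
Fill Tenant F tier1 block (35 at 22) → 75 left.
Tenant F/tier2 (17): +55 → 20 left.
20 remain; put them into Tenant V tier1 at 9.
Total = 25×35 + 22×35 + 17×55 + 9×20 = 2760.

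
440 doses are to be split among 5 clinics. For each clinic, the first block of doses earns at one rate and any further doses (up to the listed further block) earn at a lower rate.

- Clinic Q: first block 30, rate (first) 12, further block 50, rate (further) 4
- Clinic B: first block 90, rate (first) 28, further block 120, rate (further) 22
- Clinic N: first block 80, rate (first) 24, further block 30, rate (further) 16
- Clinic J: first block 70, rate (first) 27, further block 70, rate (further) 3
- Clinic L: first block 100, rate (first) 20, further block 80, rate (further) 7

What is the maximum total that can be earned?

Order all 10 blocks by rate: Clinic B/T1 28 > Clinic J/T1 27 > Clinic N/T1 24 > Clinic B/T2 22 > Clinic L/T1 20 > Clinic N/T2 16 > Clinic Q/T1 12 > Clinic L/T2 7 > Clinic Q/T2 4 > Clinic J/T2 3.
Clinic B/T1 (28): +90 — 350 left.
Clinic J T1 at 27: fill all 70 — 280 left.
Fill Clinic N T1 block (80 at 24) — 200 left.
Clinic B/T2 (22): +120 — 80 left.
80 remain; put them into Clinic L T1 at 20.
Total = 28×90 + 27×70 + 24×80 + 22×120 + 20×80 = 10570.

10570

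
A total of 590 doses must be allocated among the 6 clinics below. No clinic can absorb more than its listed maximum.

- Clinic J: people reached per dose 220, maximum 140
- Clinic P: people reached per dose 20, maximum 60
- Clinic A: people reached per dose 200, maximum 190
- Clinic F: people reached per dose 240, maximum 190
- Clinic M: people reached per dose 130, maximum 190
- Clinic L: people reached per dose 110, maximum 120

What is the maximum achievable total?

Order the clinics by people reached per dose: Clinic F 240 > Clinic J 220 > Clinic A 200 > Clinic M 130 > Clinic L 110 > Clinic P 20.
Clinic F takes 190 to reach its cap of 190 → 400 left.
Clinic J takes 140 to reach its cap of 140 → 260 left.
Clinic A: +190 to 190 (cap) → 70 left.
Clinic M: +70 (room for 190) → 70. Pool exhausted.
Total = 220×140 + 200×190 + 240×190 + 130×70 = 123500.

123500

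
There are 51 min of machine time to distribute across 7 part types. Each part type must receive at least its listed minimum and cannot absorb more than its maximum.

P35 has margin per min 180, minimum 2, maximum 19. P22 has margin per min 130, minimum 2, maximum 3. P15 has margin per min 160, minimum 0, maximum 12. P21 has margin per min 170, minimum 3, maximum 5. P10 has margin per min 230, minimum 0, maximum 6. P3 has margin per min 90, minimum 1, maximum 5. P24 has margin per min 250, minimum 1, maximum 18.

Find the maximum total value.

Meeting every minimum uses 2+2+0+3+0+1+1 = 9 min, leaving 42.
Order the part types by margin per min: P24 250 > P10 230 > P35 180 > P21 170 > P15 160 > P22 130 > P3 90.
P24 takes 17 more to reach its cap of 18 — 25 left.
P10 takes 6 more to reach its cap of 6 — 19 left.
Give P35 17 more to hit its cap of 19 — 2 left.
P21 takes 2 more to reach its cap of 5 — 0 left.
Total = 180×19 + 130×2 + 170×5 + 230×6 + 90×1 + 250×18 = 10500.

10500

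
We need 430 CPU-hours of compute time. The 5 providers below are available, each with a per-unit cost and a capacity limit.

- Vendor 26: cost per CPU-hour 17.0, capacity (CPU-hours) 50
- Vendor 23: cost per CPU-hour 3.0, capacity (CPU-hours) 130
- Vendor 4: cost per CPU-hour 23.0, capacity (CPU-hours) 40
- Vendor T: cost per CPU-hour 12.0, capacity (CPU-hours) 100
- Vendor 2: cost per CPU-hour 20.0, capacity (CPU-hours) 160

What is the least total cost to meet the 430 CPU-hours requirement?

Cheapest first:
Vendor 23 at 3.0: take all 130 CPU-hours ; 300 still needed.
Vendor T at 12.0: take all 100 CPU-hours ; 200 still needed.
Take 50 from Vendor 26 at 17.0 ; need 150 more.
Vendor 2 at 20.0: take 150 of its 160 ; requirement met.
Vendor 4: unused.
Cost = 130×3.0 + 100×12.0 + 50×17.0 + 150×20.0 = 5440.

5440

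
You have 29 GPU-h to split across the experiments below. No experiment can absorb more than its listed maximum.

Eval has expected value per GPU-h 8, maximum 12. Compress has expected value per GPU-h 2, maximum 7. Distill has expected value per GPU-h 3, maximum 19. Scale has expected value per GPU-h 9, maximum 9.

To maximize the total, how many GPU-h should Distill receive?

Order the experiments by expected value per GPU-h: Scale 9 > Eval 8 > Distill 3 > Compress 2.
Scale: +9 to 9 (cap) → 20 left.
Eval takes 12 to reach its cap of 12 → 8 left.
Distill has room for 19 but only 8 remain, so it gets 8.

8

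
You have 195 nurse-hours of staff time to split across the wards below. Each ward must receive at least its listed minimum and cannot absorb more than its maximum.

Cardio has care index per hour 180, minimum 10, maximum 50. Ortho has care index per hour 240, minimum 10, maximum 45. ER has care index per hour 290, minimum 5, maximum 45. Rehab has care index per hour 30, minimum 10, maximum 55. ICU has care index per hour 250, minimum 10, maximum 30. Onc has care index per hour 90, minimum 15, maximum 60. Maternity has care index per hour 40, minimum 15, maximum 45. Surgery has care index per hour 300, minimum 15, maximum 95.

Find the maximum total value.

46150

Meeting every minimum uses 10+10+5+10+10+15+15+15 = 90 nurse-hours, leaving 105.
Highest care index per hour first: Surgery 300 > ER 290 > ICU 250 > Ortho 240 > Cardio 180 > Onc 90 > Maternity 40 > Rehab 30.
Give Surgery 80 more to hit its cap of 95 ; 25 left.
ER has room for 40 more but only 25 remain, so it gets 30.
Total = 180×10 + 240×10 + 290×30 + 30×10 + 250×10 + 90×15 + 40×15 + 300×95 = 46150.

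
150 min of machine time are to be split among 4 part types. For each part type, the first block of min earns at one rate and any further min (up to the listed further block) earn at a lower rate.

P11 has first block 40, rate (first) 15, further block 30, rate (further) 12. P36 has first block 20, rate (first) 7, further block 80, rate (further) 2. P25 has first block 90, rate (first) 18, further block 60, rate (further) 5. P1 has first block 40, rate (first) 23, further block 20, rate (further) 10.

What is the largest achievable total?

Order all 8 blocks by rate: P1/first 23 > P25/first 18 > P11/first 15 > P11/second 12 > P1/second 10 > P36/first 7 > P25/second 5 > P36/second 2.
Fill P1 first block (40 at 23) — 110 left.
P25 first at 18: fill all 90 — 20 left.
P11/first: +20 of 40 at 15; pool empty.
Total = 23×40 + 18×90 + 15×20 = 2840.

2840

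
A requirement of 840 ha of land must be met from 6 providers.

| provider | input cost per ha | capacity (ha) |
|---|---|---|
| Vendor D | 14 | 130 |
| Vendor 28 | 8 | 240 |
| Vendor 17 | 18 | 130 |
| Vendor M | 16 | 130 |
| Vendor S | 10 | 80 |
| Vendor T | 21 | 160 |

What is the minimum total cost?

Use providers in increasing cost order.
Vendor 28 at 8: take all 240 ha — 600 still needed.
Take 80 from Vendor S at 10 — need 520 more.
Take 130 from Vendor D at 14 — need 390 more.
Take 130 from Vendor M at 16 — need 260 more.
Vendor 17 at 18: take all 130 ha — 130 still needed.
Vendor T at 21: take 130 of its 160 — requirement met.
Cost = 240×8 + 80×10 + 130×14 + 130×16 + 130×18 + 130×21 = 11690.

11690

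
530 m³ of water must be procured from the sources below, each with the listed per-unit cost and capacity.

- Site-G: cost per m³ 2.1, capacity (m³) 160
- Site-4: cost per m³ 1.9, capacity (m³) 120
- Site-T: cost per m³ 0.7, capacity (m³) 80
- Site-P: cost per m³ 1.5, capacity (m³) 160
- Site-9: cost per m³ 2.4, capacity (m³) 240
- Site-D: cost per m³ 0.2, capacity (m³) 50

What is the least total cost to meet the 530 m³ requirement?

Cheapest first:
Site-D (0.2): use full 50 ; 480 m³ to go.
Site-T (0.7): use full 80 ; 400 m³ to go.
Site-P (1.5): use full 160 ; 240 m³ to go.
Take 120 from Site-4 at 1.9 ; need 120 more.
Site-G at 2.1: take 120 of its 160 ; requirement met.
Site-9: unused.
Cost = 50×0.2 + 80×0.7 + 160×1.5 + 120×1.9 + 120×2.1 = 786.

786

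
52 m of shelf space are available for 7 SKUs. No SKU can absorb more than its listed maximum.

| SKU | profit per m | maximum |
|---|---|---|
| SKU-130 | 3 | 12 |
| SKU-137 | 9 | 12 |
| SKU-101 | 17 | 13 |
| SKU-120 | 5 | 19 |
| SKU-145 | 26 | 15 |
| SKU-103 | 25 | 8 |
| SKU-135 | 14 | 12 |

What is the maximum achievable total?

Order the SKUs by profit per m: SKU-145 26 > SKU-103 25 > SKU-101 17 > SKU-135 14 > SKU-137 9 > SKU-120 5 > SKU-130 3.
SKU-145: +15 to 15 (cap) ; 37 left.
SKU-103: +8 to 8 (cap) ; 29 left.
SKU-101 takes 13 to reach its cap of 13 ; 16 left.
Give SKU-135 12 to hit its cap of 12 ; 4 left.
Only 4 left; SKU-137 takes them to reach 4.
Total = 9×4 + 17×13 + 26×15 + 25×8 + 14×12 = 1015.

1015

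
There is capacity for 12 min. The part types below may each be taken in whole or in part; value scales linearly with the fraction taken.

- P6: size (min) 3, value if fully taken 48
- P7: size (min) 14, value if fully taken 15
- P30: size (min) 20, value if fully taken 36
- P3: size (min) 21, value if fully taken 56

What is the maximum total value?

Sort by value density: P6 48/3≈16, P3 56/21≈2.67, P30 36/20≈1.8, P7 15/14≈1.07.
All 3 min of P6 fit (value 48) → 9 remain.
9 min left: a 9/21 share of P3 gives 56×9/21 = 24.
Total value = 72.

72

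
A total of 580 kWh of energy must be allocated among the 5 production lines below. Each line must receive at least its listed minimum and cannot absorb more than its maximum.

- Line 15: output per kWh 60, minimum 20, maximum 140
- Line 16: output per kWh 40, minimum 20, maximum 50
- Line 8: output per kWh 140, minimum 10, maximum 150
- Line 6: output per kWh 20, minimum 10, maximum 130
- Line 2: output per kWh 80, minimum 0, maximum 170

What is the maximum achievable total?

46400

Meeting every minimum uses 20+20+10+10+0 = 60 kWh, leaving 520.
Rank by output per kWh: Line 8 140 > Line 2 80 > Line 15 60 > Line 16 40 > Line 6 20.
Line 8 takes 140 more to reach its cap of 150 → 380 left.
Line 2: +170 to 170 (cap) → 210 left.
Give Line 15 120 more to hit its cap of 140 → 90 left.
Line 16 takes 30 more to reach its cap of 50 → 60 left.
Only 60 left; Line 6 takes them to reach 70.
Total = 60×140 + 40×50 + 140×150 + 20×70 + 80×170 = 46400.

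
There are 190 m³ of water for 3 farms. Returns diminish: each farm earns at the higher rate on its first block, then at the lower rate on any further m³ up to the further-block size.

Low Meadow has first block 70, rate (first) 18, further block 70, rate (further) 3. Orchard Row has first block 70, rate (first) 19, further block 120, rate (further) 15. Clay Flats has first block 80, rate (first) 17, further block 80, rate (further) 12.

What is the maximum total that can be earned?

3440

Order all 6 blocks by rate: Orchard Row/first 19 > Low Meadow/first 18 > Clay Flats/first 17 > Orchard Row/second 15 > Clay Flats/second 12 > Low Meadow/second 3.
Orchard Row/first (19): +70 → 120 left.
Fill Low Meadow first block (70 at 18) → 50 left.
Clay Flats first at 17: only 50 left, fill 50.
Total = 19×70 + 18×70 + 17×50 = 3440.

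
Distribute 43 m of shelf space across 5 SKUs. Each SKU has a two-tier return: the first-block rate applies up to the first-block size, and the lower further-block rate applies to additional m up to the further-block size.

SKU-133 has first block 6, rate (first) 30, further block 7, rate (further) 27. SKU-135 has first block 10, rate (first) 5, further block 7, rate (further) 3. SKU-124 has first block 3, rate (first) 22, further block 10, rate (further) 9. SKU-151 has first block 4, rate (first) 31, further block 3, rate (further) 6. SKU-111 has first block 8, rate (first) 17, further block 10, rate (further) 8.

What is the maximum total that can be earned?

825

Treat each block as its own option and order by rate: SKU-151/T1 31 > SKU-133/T1 30 > SKU-133/T2 27 > SKU-124/T1 22 > SKU-111/T1 17 > SKU-124/T2 9 > SKU-111/T2 8 > SKU-151/T2 6 > SKU-135/T1 5 > SKU-135/T2 3.
Fill SKU-151 T1 block (4 at 31) → 39 left.
Fill SKU-133 T1 block (6 at 30) → 33 left.
SKU-133 T2 at 27: fill all 7 → 26 left.
Fill SKU-124 T1 block (3 at 22) → 23 left.
SKU-111/T1 (17): +8 → 15 left.
Fill SKU-124 T2 block (10 at 9) → 5 left.
5 remain; put them into SKU-111 T2 at 8.
Total = 31×4 + 30×6 + 27×7 + 22×3 + 17×8 + 9×10 + 8×5 = 825.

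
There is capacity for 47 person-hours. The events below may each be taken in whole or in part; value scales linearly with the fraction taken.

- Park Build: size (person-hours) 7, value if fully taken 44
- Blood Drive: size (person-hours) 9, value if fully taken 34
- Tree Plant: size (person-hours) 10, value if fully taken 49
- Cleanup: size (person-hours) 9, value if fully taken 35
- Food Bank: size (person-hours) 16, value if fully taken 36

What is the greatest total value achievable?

Sort by value density: Park Build 44/7≈6.29, Tree Plant 49/10≈4.9, Cleanup 35/9≈3.89, Blood Drive 34/9≈3.78, Food Bank 36/16≈2.25.
All 7 person-hours of Park Build fit (value 44) → 40 remain.
Take all of Tree Plant (10 person-hours, value 49) → 30 person-hours left.
Cleanup: take in full, 9 person-hours for value 35 → 21 left.
All 9 person-hours of Blood Drive fit (value 34) → 12 remain.
Only 12 person-hours remain; take 12/16 of Food Bank for value 36×12/16 = 27.
Total value = 189.

189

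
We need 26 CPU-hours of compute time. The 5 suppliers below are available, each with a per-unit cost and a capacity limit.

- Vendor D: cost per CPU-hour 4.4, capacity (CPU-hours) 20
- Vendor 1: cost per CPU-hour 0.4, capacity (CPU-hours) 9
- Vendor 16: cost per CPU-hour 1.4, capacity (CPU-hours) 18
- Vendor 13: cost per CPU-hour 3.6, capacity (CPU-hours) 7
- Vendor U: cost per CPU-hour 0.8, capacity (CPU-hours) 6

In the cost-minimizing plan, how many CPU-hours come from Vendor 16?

11

Use suppliers in increasing cost order.
Vendor 1 at 0.4: take all 9 CPU-hours → 17 still needed.
Vendor U (0.8): use full 6 → 11 CPU-hours to go.
Vendor 16 at 1.4: take 11 of its 18 → requirement met.
Vendor 13, Vendor D: unused.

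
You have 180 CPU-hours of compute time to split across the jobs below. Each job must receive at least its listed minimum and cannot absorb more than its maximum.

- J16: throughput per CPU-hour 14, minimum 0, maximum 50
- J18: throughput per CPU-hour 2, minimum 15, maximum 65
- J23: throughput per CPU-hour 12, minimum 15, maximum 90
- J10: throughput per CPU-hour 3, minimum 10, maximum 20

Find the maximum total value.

1880

Meeting every minimum uses 0+15+15+10 = 40 CPU-hours, leaving 140.
Order the jobs by throughput per CPU-hour: J16 14 > J23 12 > J10 3 > J18 2.
J16 takes 50 more to reach its cap of 50 — 90 left.
Give J23 75 more to hit its cap of 90 — 15 left.
Give J10 10 more to hit its cap of 20 — 5 left.
J18 has room for 50 more but only 5 remain, so it gets 20.
Total = 14×50 + 2×20 + 12×90 + 3×20 = 1880.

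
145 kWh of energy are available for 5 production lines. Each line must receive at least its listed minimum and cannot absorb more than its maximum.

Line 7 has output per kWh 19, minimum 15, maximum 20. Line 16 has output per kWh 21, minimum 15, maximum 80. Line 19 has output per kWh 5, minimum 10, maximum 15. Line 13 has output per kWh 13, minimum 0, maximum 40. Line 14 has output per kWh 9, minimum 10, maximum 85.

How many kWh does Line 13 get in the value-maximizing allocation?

25

Meeting every minimum uses 15+15+10+0+10 = 50 kWh, leaving 95.
Order the production lines by output per kWh: Line 16 21 > Line 7 19 > Line 13 13 > Line 14 9 > Line 19 5.
Line 16: +65 to 80 (cap) ; 30 left.
Give Line 7 5 more to hit its cap of 20 ; 25 left.
Only 25 left; Line 13 takes them to reach 25.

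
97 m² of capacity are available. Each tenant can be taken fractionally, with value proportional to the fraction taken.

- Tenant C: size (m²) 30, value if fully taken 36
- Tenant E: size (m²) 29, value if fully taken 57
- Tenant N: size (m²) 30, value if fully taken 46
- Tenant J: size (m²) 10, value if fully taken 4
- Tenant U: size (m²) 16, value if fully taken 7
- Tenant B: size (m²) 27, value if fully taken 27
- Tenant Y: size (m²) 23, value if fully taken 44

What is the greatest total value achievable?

Best value per unit of size first: Tenant E 57/29≈1.97, Tenant Y 44/23≈1.91, Tenant N 46/30≈1.53, Tenant C 36/30≈1.2, Tenant B 27/27≈1, Tenant U 7/16≈0.438, Tenant J 4/10≈0.4.
All 29 m² of Tenant E fit (value 57) → 68 remain.
Take all of Tenant Y (23 m², value 44) → 45 m² left.
Take all of Tenant N (30 m², value 46) → 15 m² left.
Only 15 m² remain; take 15/30 of Tenant C for value 36×15/30 = 18.
Total value = 165.

165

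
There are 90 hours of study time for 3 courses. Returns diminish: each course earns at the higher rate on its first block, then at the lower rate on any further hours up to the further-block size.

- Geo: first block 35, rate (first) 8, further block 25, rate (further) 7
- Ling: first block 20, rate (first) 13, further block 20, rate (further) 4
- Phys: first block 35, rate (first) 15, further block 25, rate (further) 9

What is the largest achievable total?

1090

Order all 6 blocks by rate: Phys/tier1 15 > Ling/tier1 13 > Phys/tier2 9 > Geo/tier1 8 > Geo/tier2 7 > Ling/tier2 4.
Fill Phys tier1 block (35 at 15) → 55 left.
Ling tier1 at 13: fill all 20 → 35 left.
Fill Phys tier2 block (25 at 9) → 10 left.
Geo/tier1: +10 of 35 at 8; pool empty.
Total = 15×35 + 13×20 + 9×25 + 8×10 = 1090.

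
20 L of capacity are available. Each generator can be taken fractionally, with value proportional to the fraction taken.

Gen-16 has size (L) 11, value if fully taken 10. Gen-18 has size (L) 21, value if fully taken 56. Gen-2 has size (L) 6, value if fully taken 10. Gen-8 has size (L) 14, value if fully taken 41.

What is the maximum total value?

57

Sort by value density: Gen-8 41/14≈2.93, Gen-18 56/21≈2.67, Gen-2 10/6≈1.67, Gen-16 10/11≈0.909.
Gen-8: take in full, 14 L for value 41 ; 6 left.
Only 6 L remain; take 6/21 of Gen-18 for value 56×6/21 = 16.
Total value = 57.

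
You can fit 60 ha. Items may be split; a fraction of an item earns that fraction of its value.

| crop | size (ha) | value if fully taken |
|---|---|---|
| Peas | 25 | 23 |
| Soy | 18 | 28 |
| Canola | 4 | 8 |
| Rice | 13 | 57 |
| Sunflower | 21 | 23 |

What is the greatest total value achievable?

119.68

Best value per unit of size first: Rice 57/13≈4.38, Canola 8/4≈2, Soy 28/18≈1.56, Sunflower 23/21≈1.1, Peas 23/25≈0.92.
All 13 ha of Rice fit (value 57) → 47 remain.
Take all of Canola (4 ha, value 8) → 43 ha left.
Soy: take in full, 18 ha for value 28 → 25 left.
Sunflower: take in full, 21 ha for value 23 → 4 left.
Fill the last 4 ha with part of Peas: 4/25 of it earns 3.68.
Total value = 119.68.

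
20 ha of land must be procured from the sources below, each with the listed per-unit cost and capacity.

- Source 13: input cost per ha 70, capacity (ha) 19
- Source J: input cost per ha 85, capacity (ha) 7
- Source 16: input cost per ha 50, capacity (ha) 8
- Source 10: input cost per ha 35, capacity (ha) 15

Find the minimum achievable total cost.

Fill from the cheapest source first.
Source 10 at 35: take all 15 ha — 5 still needed.
Take 5 from Source 16 at 50 to finish.
Source 13, Source J: unused.
Cost = 15×35 + 5×50 = 775.

775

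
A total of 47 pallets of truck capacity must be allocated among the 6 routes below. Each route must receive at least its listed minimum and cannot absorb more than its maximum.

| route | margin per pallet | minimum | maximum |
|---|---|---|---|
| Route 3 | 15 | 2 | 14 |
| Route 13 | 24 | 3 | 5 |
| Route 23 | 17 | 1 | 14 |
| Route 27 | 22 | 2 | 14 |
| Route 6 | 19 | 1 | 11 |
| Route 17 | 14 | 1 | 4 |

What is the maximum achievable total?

919

Meeting every minimum uses 2+3+1+2+1+1 = 10 pallets, leaving 37.
Highest margin per pallet first: Route 13 24 > Route 27 22 > Route 6 19 > Route 23 17 > Route 3 15 > Route 17 14.
Route 13 takes 2 more to reach its cap of 5 → 35 left.
Route 27: +12 to 14 (cap) → 23 left.
Give Route 6 10 more to hit its cap of 11 → 13 left.
Give Route 23 13 more to hit its cap of 14 → 0 left.
Total = 15×2 + 24×5 + 17×14 + 22×14 + 19×11 + 14×1 = 919.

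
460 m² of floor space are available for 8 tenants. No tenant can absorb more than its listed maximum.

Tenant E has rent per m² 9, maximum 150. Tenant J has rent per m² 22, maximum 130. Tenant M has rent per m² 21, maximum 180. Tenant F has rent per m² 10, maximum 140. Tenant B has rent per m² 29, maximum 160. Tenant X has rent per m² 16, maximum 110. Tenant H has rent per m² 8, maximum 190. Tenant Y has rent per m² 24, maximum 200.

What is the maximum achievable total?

Highest rent per m² first: Tenant B 29 > Tenant Y 24 > Tenant J 22 > Tenant M 21 > Tenant X 16 > Tenant F 10 > Tenant E 9 > Tenant H 8.
Tenant B takes 160 to reach its cap of 160 ; 300 left.
Tenant Y takes 200 to reach its cap of 200 ; 100 left.
Tenant J has room for 130 but only 100 remain, so it gets 100.
Total = 22×100 + 29×160 + 24×200 = 11640.

11640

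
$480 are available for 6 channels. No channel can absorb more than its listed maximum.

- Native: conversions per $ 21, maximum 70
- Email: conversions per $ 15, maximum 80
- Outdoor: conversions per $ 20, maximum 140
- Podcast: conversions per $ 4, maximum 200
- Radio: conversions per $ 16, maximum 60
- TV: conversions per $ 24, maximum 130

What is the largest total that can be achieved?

9550

Rank by conversions per $: TV 24 > Native 21 > Outdoor 20 > Radio 16 > Email 15 > Podcast 4.
TV takes 130 to reach its cap of 130 — 350 left.
Native: +70 to 70 (cap) — 280 left.
Outdoor takes 140 to reach its cap of 140 — 140 left.
Give Radio 60 to hit its cap of 60 — 80 left.
Give Email 80 to hit its cap of 80 — 0 left.
Total = 21×70 + 15×80 + 20×140 + 16×60 + 24×130 = 9550.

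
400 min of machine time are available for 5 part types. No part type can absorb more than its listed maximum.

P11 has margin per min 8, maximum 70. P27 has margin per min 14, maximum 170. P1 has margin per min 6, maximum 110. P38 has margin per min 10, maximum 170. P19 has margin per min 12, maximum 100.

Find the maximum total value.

Rank by margin per min: P27 14 > P19 12 > P38 10 > P11 8 > P1 6.
P27 takes 170 to reach its cap of 170 ; 230 left.
Give P19 100 to hit its cap of 100 ; 130 left.
Only 130 left; P38 takes them to reach 130.
Total = 14×170 + 10×130 + 12×100 = 4880.

4880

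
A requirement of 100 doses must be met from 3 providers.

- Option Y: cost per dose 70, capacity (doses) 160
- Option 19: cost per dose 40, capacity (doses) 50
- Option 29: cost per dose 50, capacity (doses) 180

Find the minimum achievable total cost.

Cheapest first:
Take 50 from Option 19 at 40 → need 50 more.
Take 50 from Option 29 at 50 to finish.
Option Y: unused.
Cost = 50×40 + 50×50 = 4500.

4500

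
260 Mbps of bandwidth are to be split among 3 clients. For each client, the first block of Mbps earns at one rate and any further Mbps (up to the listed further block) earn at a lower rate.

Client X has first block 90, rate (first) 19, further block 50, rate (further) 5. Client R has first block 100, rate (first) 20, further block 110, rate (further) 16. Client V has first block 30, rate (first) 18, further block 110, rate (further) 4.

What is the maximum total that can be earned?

4890

Treat each block as its own option and order by rate: Client R/first 20 > Client X/first 19 > Client V/first 18 > Client R/second 16 > Client X/second 5 > Client V/second 4.
Client R/first (20): +100 → 160 left.
Client X/first (19): +90 → 70 left.
Client V first at 18: fill all 30 → 40 left.
40 remain; put them into Client R second at 16.
Total = 20×100 + 19×90 + 18×30 + 16×40 = 4890.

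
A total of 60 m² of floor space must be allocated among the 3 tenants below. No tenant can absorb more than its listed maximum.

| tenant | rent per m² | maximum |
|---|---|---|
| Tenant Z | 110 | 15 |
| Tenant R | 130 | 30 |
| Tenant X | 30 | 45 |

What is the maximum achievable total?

Rank by rent per m²: Tenant R 130 > Tenant Z 110 > Tenant X 30.
Tenant R: +30 to 30 (cap) — 30 left.
Tenant Z takes 15 to reach its cap of 15 — 15 left.
Tenant X: +15 (room for 45) → 15. Pool exhausted.
Total = 110×15 + 130×30 + 30×15 = 6000.

6000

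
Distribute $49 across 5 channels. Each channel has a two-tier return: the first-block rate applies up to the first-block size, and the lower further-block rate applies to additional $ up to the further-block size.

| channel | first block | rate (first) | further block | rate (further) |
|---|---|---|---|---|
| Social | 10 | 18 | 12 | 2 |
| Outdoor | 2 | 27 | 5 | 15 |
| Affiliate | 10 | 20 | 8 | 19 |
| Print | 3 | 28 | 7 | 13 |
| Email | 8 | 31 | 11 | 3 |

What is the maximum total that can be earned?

Rank every tier by rate: Email/tier1 31 > Print/tier1 28 > Outdoor/tier1 27 > Affiliate/tier1 20 > Affiliate/tier2 19 > Social/tier1 18 > Outdoor/tier2 15 > Print/tier2 13 > Email/tier2 3 > Social/tier2 2.
Email tier1 at 31: fill all 8 → 41 left.
Fill Print tier1 block (3 at 28) → 38 left.
Outdoor tier1 at 27: fill all 2 → 36 left.
Fill Affiliate tier1 block (10 at 20) → 26 left.
Affiliate/tier2 (19): +8 → 18 left.
Social/tier1 (18): +10 → 8 left.
Outdoor/tier2 (15): +5 → 3 left.
Print/tier2: +3 of 7 at 13; pool empty.
Total = 31×8 + 28×3 + 27×2 + 20×10 + 19×8 + 18×10 + 15×5 + 13×3 = 1032.

1032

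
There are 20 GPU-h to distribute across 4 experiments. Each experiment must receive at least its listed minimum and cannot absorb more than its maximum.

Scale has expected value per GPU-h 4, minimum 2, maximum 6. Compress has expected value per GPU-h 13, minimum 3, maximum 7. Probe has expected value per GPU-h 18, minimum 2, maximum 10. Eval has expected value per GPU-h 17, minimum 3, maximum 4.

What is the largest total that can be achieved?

Meeting every minimum uses 2+3+2+3 = 10 GPU-h, leaving 10.
Rank by expected value per GPU-h: Probe 18 > Eval 17 > Compress 13 > Scale 4.
Probe takes 8 more to reach its cap of 10 ; 2 left.
Eval takes 1 more to reach its cap of 4 ; 1 left.
Compress: +1 (room for 4) → 4. Pool exhausted.
Total = 4×2 + 13×4 + 18×10 + 17×4 = 308.

308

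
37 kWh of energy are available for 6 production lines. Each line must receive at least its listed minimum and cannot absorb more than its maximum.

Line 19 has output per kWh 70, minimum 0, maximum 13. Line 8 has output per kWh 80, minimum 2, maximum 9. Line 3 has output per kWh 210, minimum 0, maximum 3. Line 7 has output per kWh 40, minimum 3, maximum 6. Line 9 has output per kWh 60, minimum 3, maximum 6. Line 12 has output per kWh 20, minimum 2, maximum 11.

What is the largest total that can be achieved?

Meeting every minimum uses 0+2+0+3+3+2 = 10 kWh, leaving 27.
Order the production lines by output per kWh: Line 3 210 > Line 8 80 > Line 19 70 > Line 9 60 > Line 7 40 > Line 12 20.
Line 3: +3 to 3 (cap) ; 24 left.
Line 8 takes 7 more to reach its cap of 9 ; 17 left.
Line 19: +13 to 13 (cap) ; 4 left.
Line 9: +3 to 6 (cap) ; 1 left.
Only 1 left; Line 7 takes them to reach 4.
Total = 70×13 + 80×9 + 210×3 + 40×4 + 60×6 + 20×2 = 2820.

2820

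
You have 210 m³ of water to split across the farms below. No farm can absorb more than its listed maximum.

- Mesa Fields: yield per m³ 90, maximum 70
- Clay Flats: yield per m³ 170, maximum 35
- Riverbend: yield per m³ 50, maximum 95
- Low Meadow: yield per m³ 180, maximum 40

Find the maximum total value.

Rank by yield per m³: Low Meadow 180 > Clay Flats 170 > Mesa Fields 90 > Riverbend 50.
Give Low Meadow 40 to hit its cap of 40 ; 170 left.
Clay Flats takes 35 to reach its cap of 35 ; 135 left.
Mesa Fields takes 70 to reach its cap of 70 ; 65 left.
Only 65 left; Riverbend takes them to reach 65.
Total = 90×70 + 170×35 + 50×65 + 180×40 = 22700.

22700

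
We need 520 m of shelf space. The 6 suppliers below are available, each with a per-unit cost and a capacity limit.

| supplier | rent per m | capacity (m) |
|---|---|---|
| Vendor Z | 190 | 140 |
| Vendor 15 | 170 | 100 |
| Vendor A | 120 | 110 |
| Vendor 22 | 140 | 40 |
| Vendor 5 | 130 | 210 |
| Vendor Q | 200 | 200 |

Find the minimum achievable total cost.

74500

Use suppliers in increasing cost order.
Take 110 from Vendor A at 120 → need 410 more.
Vendor 5 (130): use full 210 → 200 m to go.
Vendor 22 (140): use full 40 → 160 m to go.
Take 100 from Vendor 15 at 170 → need 60 more.
Vendor Z (190): take the remaining 60 → done.
Vendor Q: unused.
Cost = 110×120 + 210×130 + 40×140 + 100×170 + 60×190 = 74500.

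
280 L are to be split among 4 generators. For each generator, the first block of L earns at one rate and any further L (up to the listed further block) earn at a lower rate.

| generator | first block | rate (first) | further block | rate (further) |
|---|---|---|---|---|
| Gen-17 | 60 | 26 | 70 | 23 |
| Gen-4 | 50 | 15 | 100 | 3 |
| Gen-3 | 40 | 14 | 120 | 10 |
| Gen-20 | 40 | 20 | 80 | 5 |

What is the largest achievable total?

5480

Treat each block as its own option and order by rate: Gen-17/T1 26 > Gen-17/T2 23 > Gen-20/T1 20 > Gen-4/T1 15 > Gen-3/T1 14 > Gen-3/T2 10 > Gen-20/T2 5 > Gen-4/T2 3.
Gen-17 T1 at 26: fill all 60 — 220 left.
Fill Gen-17 T2 block (70 at 23) — 150 left.
Gen-20 T1 at 20: fill all 40 — 110 left.
Gen-4 T1 at 15: fill all 50 — 60 left.
Fill Gen-3 T1 block (40 at 14) — 20 left.
Gen-3 T2 at 10: only 20 left, fill 20.
Total = 26×60 + 23×70 + 20×40 + 15×50 + 14×40 + 10×20 = 5480.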